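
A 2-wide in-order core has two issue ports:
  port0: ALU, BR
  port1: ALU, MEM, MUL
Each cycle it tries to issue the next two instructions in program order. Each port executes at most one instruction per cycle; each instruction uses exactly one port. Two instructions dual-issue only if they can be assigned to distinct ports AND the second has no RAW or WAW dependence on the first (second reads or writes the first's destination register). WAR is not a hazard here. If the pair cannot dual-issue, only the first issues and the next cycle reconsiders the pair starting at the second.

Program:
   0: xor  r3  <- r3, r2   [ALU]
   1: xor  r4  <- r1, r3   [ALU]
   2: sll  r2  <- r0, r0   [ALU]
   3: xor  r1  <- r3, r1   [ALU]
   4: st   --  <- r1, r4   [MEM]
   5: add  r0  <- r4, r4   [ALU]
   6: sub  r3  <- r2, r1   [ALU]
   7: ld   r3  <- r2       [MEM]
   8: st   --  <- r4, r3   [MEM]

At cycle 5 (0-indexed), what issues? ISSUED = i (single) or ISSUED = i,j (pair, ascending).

[0] i0  xor.ALU  -- RAW r3
[1] i1+i2  xor.ALU;sll.ALU  -- 2-wide
[2] i3  xor.ALU  -- RAW r1
[3] i4+i5  st.MEM;add.ALU  -- 2-wide
[4] i6  sub.ALU  -- WAW r3
[5] i7  ld.MEM  -- no-port MEM/MEM
[6] i8  st.MEM  -- tail

ISSUED = 7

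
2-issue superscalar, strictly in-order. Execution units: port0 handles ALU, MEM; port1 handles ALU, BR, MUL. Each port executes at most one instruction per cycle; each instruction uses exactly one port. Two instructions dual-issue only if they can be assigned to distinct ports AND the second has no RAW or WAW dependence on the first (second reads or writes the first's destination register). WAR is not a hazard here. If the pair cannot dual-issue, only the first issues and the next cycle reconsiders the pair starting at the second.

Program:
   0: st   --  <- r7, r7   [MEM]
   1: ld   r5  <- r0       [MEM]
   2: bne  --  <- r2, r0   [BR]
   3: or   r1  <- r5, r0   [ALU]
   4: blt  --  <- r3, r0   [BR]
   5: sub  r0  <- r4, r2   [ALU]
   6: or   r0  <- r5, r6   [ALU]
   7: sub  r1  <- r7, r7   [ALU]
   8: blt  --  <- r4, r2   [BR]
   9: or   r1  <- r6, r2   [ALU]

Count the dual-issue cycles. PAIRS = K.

t=0 i0:st ; no-port MEM/MEM
t=1 i1/i2:ld+bne ; dual
t=2 i3/i4:or+blt ; dual
t=3 i5:sub ; WAW r0
t=4 i6/i7:or+sub ; dual
t=5 i8/i9:blt+or ; dual

PAIRS = 4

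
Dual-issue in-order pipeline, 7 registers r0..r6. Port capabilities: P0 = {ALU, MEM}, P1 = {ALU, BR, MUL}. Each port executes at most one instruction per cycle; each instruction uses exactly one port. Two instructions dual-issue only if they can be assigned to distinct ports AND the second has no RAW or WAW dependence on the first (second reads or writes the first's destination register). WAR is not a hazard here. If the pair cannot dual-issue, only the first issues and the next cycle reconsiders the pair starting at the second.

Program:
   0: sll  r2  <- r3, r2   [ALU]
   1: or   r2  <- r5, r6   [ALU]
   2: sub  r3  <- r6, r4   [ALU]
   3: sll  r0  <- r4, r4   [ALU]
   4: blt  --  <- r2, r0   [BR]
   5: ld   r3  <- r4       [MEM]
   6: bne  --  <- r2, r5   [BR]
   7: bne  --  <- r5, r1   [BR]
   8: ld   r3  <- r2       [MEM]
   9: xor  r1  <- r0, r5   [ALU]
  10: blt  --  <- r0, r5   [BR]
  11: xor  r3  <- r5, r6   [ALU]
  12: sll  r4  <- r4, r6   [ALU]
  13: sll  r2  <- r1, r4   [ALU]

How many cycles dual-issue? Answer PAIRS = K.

PAIRS = 5

#0 head=0: sll.ALU i0 WAW r2
#1 head=1: or.ALU;sub.ALU i1/i2 dual
#2 head=3: sll.ALU i3 RAW r0
#3 head=4: blt.BR;ld.MEM i4/i5 dual
#4 head=6: bne.BR i6 no-port BR/BR
#5 head=7: bne.BR;ld.MEM i7/i8 dual
#6 head=9: xor.ALU;blt.BR i9/i10 dual
#7 head=11: xor.ALU;sll.ALU i11/i12 dual
#8 head=13: sll.ALU i13 tail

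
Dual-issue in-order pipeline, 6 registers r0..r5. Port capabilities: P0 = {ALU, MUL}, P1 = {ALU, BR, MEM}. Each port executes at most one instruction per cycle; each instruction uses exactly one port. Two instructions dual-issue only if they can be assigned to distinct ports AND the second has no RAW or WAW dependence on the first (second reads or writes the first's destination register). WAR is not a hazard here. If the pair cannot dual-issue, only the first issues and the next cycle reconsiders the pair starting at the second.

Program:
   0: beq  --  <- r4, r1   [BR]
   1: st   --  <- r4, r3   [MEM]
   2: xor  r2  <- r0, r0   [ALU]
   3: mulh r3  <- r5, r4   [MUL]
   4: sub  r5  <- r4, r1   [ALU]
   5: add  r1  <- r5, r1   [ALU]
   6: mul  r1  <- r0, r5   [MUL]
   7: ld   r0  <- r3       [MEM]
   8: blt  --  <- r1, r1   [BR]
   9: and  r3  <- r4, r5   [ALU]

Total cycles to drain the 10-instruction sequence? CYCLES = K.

CYCLES = 6

  cy0 -> i0 (beq) no-port BR/MEM
  cy1 -> i1+i2 (st/xor) 2-wide
  cy2 -> i3+i4 (mulh/sub) 2-wide
  cy3 -> i5 (add) WAW r1
  cy4 -> i6+i7 (mul/ld) 2-wide
  cy5 -> i8+i9 (blt/and) 2-wide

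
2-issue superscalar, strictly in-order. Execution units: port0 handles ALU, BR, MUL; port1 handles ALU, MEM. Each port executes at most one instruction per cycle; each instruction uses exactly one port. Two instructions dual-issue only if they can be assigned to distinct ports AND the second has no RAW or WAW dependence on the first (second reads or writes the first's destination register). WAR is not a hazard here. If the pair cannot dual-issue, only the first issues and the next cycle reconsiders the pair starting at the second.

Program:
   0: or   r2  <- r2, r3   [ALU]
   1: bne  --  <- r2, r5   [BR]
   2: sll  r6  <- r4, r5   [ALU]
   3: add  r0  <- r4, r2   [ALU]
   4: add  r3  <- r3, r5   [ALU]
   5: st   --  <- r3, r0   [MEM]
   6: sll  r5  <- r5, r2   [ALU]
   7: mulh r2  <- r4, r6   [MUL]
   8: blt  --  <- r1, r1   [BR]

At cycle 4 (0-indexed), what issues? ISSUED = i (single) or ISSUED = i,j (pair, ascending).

  cy0 -> i0 (or) RAW r2
  cy1 -> i1+i2 (bne sll) dual
  cy2 -> i3+i4 (add add) dual
  cy3 -> i5+i6 (st sll) dual
  cy4 -> i7 (mulh) no-port MUL/BR
  cy5 -> i8 (blt) tail

ISSUED = 7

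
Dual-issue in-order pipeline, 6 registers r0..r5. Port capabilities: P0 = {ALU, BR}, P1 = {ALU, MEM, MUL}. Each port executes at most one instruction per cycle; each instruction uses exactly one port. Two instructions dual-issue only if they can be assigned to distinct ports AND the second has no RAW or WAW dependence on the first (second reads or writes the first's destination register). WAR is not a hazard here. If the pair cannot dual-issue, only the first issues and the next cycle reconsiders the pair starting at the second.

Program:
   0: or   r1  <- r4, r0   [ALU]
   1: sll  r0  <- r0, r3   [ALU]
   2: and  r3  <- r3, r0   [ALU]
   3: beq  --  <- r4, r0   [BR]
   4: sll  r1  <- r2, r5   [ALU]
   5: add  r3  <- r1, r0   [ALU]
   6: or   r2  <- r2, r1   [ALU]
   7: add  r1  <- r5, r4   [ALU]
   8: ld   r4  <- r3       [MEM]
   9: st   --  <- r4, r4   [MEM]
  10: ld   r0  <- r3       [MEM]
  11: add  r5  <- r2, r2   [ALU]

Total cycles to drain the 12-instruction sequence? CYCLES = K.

  cy0 -> i0/i1 (or;sll) dual
  cy1 -> i2/i3 (and;beq) dual
  cy2 -> i4 (sll) RAW r1
  cy3 -> i5/i6 (add;or) dual
  cy4 -> i7/i8 (add;ld) dual
  cy5 -> i9 (st) no-port MEM/MEM
  cy6 -> i10/i11 (ld;add) dual

CYCLES = 7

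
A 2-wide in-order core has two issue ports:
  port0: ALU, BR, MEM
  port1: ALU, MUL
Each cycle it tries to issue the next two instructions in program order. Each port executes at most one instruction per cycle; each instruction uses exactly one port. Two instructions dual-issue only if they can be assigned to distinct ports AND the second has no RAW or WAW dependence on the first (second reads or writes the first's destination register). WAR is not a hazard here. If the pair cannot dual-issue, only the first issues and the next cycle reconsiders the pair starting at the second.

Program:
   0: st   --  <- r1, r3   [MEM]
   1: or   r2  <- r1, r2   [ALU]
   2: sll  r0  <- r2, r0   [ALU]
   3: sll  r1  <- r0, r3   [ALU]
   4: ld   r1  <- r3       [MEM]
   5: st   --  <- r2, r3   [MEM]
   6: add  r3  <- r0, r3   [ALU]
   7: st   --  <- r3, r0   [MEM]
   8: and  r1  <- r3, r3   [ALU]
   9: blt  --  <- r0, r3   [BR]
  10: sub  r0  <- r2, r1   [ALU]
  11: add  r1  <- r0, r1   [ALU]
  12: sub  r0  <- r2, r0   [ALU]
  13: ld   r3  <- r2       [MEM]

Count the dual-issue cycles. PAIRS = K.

PAIRS = 5

[0] i0/i1  st or  -- pair
[1] i2  sll  -- RAW r0
[2] i3  sll  -- WAW r1
[3] i4  ld  -- no-port MEM/MEM
[4] i5/i6  st add  -- pair
[5] i7/i8  st and  -- pair
[6] i9/i10  blt sub  -- pair
[7] i11/i12  add sub  -- pair
[8] i13  ld  -- tail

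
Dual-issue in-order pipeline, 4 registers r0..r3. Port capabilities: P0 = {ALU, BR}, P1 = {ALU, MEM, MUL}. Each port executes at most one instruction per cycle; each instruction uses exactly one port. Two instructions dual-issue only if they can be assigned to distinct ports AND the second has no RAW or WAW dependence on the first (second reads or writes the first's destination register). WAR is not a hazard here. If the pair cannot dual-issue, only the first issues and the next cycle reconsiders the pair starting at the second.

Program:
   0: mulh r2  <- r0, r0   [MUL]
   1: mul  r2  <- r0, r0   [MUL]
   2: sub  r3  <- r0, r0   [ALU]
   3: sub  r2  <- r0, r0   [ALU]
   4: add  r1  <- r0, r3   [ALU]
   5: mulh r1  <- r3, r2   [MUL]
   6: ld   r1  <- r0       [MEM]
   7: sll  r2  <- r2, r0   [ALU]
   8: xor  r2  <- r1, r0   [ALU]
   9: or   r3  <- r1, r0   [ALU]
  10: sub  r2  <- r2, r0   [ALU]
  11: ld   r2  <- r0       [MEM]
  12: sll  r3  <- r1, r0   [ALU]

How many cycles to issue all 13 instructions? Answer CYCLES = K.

#0 head=0: mulh.MUL i0 no-port MUL/MUL
#1 head=1: mul.MUL/sub.ALU i1,i2 2-wide
#2 head=3: sub.ALU/add.ALU i3,i4 2-wide
#3 head=5: mulh.MUL i5 no-port MUL/MEM
#4 head=6: ld.MEM/sll.ALU i6,i7 2-wide
#5 head=8: xor.ALU/or.ALU i8,i9 2-wide
#6 head=10: sub.ALU i10 WAW r2
#7 head=11: ld.MEM/sll.ALU i11,i12 2-wide

CYCLES = 8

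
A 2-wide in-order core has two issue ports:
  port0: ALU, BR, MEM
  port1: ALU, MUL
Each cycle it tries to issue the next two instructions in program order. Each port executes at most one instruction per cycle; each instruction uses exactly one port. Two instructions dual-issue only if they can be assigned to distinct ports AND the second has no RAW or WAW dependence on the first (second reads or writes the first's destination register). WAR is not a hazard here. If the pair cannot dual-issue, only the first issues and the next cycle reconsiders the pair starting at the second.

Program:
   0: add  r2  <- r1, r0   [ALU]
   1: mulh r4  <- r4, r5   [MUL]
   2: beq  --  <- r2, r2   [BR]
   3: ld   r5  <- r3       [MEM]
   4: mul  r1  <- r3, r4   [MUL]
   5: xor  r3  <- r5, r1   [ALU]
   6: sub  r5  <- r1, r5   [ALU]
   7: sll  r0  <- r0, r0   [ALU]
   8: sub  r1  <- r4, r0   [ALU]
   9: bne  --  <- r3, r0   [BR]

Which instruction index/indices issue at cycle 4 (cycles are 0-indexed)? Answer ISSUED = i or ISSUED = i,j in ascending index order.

c0: i0&i1 add;mulh  dual
c1: i2 beq  no-port BR/MEM
c2: i3&i4 ld;mul  dual
c3: i5&i6 xor;sub  dual
c4: i7 sll  RAW r0
c5: i8&i9 sub;bne  dual

ISSUED = 7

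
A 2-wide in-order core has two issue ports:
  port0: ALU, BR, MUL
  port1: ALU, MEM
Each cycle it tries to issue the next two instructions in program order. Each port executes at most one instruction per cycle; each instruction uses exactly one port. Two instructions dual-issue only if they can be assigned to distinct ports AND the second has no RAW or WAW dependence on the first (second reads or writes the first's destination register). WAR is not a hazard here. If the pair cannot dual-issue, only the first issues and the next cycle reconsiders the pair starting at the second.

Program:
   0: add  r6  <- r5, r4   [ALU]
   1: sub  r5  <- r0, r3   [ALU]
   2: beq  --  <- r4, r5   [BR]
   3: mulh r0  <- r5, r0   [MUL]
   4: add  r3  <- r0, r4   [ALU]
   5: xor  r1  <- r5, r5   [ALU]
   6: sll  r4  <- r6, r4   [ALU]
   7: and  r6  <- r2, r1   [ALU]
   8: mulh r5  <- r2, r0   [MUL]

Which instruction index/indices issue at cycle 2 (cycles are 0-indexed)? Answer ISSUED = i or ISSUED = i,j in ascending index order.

ISSUED = 3

#0 head=0: add sub i0&i1 2-wide
#1 head=2: beq i2 no-port BR/MUL
#2 head=3: mulh i3 RAW r0
#3 head=4: add xor i4&i5 2-wide
#4 head=6: sll and i6&i7 2-wide
#5 head=8: mulh i8 tail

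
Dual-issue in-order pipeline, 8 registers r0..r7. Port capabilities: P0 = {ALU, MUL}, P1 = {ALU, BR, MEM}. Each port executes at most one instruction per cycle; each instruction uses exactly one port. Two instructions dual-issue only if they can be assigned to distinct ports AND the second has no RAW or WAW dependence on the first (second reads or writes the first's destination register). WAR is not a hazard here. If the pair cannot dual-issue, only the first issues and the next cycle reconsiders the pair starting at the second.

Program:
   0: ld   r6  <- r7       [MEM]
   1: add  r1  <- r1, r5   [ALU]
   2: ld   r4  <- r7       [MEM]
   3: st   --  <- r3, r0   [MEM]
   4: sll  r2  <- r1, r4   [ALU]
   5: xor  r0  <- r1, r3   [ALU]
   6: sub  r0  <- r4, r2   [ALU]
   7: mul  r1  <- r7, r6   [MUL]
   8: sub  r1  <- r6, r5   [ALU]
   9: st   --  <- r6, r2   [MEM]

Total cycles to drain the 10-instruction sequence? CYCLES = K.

t=0 i0/i1:ld+add ; pair
t=1 i2:ld ; no-port MEM/MEM
t=2 i3/i4:st+sll ; pair
t=3 i5:xor ; WAW r0
t=4 i6/i7:sub+mul ; pair
t=5 i8/i9:sub+st ; pair

CYCLES = 6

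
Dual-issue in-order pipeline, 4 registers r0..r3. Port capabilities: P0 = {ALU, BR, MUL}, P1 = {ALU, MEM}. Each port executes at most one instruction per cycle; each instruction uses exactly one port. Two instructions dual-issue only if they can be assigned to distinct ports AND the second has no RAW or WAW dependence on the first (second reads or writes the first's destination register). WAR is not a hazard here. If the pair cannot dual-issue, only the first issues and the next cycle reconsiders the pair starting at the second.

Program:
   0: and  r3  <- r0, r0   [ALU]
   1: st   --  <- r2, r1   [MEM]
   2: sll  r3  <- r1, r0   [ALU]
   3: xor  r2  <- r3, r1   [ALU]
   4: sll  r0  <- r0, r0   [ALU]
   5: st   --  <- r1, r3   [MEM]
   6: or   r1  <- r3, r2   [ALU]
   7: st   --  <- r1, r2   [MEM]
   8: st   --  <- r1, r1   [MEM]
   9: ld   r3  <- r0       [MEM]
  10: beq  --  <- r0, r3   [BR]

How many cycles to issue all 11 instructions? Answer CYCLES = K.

CYCLES = 8

c0: i0,i1 and.ALU;st.MEM  2-wide
c1: i2 sll.ALU  RAW r3
c2: i3,i4 xor.ALU;sll.ALU  2-wide
c3: i5,i6 st.MEM;or.ALU  2-wide
c4: i7 st.MEM  no-port MEM/MEM
c5: i8 st.MEM  no-port MEM/MEM
c6: i9 ld.MEM  RAW r3
c7: i10 beq.BR  tail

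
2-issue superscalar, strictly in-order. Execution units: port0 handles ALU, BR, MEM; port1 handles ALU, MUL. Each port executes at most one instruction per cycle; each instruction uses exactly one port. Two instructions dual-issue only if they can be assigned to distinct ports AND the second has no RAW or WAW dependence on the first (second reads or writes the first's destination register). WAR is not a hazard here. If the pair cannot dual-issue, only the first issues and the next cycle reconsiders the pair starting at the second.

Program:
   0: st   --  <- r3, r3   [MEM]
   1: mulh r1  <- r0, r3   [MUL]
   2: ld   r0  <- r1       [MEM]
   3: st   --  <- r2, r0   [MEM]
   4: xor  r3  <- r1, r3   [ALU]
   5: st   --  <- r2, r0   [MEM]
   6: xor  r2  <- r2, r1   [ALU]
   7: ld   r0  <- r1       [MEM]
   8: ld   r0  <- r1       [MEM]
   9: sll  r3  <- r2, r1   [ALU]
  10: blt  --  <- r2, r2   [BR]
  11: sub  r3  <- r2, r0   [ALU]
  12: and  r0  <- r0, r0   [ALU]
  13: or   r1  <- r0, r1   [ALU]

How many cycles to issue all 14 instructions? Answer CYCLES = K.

#0 head=0: st.MEM+mulh.MUL i0&i1 pair
#1 head=2: ld.MEM i2 no-port MEM/MEM
#2 head=3: st.MEM+xor.ALU i3&i4 pair
#3 head=5: st.MEM+xor.ALU i5&i6 pair
#4 head=7: ld.MEM i7 no-port MEM/MEM
#5 head=8: ld.MEM+sll.ALU i8&i9 pair
#6 head=10: blt.BR+sub.ALU i10&i11 pair
#7 head=12: and.ALU i12 RAW r0
#8 head=13: or.ALU i13 tail

CYCLES = 9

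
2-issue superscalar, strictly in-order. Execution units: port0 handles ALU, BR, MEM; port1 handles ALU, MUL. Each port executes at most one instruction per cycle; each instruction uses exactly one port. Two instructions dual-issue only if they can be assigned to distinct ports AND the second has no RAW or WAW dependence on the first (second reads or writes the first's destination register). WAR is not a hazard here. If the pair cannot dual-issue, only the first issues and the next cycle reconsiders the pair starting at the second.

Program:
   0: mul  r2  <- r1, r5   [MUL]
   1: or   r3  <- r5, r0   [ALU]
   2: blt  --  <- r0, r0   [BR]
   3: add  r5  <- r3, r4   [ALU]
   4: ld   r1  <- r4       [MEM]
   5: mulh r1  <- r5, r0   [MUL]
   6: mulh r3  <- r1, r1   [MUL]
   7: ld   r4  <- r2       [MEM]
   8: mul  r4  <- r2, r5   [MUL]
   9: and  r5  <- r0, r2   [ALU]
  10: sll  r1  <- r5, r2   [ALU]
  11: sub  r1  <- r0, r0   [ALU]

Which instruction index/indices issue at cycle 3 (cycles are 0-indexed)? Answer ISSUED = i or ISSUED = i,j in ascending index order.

ISSUED = 5

  cy0 -> i0+i1 (mul+or) dual
  cy1 -> i2+i3 (blt+add) dual
  cy2 -> i4 (ld) WAW r1
  cy3 -> i5 (mulh) no-port MUL/MUL
  cy4 -> i6+i7 (mulh+ld) dual
  cy5 -> i8+i9 (mul+and) dual
  cy6 -> i10 (sll) WAW r1
  cy7 -> i11 (sub) tail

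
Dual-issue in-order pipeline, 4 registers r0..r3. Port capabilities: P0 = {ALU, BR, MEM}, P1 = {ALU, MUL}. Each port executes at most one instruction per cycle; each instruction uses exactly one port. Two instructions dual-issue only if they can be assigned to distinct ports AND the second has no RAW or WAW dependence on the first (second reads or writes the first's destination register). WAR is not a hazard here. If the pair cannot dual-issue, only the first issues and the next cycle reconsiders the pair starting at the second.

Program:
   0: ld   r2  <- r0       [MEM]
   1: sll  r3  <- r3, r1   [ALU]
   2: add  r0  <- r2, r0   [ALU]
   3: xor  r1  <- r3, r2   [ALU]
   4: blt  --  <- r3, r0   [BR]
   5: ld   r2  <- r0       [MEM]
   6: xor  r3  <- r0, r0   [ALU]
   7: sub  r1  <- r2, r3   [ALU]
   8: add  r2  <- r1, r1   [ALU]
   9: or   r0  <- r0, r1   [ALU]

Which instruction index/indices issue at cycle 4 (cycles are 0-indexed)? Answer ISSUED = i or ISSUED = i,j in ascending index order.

ISSUED = 7

0. ld sll @i0,i1  | 2-wide
1. add xor @i2,i3  | 2-wide
2. blt @i4  | no-port BR/MEM
3. ld xor @i5,i6  | 2-wide
4. sub @i7  | RAW r1
5. add or @i8,i9  | 2-wide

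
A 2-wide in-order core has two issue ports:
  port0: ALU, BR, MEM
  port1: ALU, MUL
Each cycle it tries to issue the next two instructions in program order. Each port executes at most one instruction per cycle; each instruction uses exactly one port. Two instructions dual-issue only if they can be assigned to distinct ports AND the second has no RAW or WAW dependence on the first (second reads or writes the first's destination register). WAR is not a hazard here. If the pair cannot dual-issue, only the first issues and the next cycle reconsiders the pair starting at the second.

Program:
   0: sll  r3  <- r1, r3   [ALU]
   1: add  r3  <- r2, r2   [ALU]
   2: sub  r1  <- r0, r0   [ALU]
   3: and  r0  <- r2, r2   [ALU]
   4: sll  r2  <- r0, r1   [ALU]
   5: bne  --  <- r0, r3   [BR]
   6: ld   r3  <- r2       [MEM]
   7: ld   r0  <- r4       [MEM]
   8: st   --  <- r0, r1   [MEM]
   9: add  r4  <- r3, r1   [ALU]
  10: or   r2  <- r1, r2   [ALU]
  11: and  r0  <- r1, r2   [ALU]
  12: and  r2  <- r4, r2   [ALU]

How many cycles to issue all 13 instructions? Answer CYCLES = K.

CYCLES = 9

t=0 i0:sll ; WAW r3
t=1 i1/i2:add sub ; pair
t=2 i3:and ; RAW r0
t=3 i4/i5:sll bne ; pair
t=4 i6:ld ; no-port MEM/MEM
t=5 i7:ld ; no-port MEM/MEM
t=6 i8/i9:st add ; pair
t=7 i10:or ; RAW r2
t=8 i11/i12:and and ; pair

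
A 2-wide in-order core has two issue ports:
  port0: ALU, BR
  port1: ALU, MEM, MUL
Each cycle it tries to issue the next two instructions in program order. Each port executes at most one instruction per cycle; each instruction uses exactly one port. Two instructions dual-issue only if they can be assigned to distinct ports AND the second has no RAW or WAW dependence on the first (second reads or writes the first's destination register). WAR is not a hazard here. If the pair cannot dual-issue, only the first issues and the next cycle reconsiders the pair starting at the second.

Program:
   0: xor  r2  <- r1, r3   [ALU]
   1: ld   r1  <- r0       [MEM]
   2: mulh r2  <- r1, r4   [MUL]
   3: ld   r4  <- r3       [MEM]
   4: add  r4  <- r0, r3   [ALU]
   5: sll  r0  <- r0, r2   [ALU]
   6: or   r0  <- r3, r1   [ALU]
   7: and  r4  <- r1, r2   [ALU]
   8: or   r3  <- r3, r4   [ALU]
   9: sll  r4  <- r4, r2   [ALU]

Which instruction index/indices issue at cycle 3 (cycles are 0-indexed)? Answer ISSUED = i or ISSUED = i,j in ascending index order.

0. xor.ALU/ld.MEM @i0+i1  | 2-wide
1. mulh.MUL @i2  | no-port MUL/MEM
2. ld.MEM @i3  | WAW r4
3. add.ALU/sll.ALU @i4+i5  | 2-wide
4. or.ALU/and.ALU @i6+i7  | 2-wide
5. or.ALU/sll.ALU @i8+i9  | 2-wide

ISSUED = 4,5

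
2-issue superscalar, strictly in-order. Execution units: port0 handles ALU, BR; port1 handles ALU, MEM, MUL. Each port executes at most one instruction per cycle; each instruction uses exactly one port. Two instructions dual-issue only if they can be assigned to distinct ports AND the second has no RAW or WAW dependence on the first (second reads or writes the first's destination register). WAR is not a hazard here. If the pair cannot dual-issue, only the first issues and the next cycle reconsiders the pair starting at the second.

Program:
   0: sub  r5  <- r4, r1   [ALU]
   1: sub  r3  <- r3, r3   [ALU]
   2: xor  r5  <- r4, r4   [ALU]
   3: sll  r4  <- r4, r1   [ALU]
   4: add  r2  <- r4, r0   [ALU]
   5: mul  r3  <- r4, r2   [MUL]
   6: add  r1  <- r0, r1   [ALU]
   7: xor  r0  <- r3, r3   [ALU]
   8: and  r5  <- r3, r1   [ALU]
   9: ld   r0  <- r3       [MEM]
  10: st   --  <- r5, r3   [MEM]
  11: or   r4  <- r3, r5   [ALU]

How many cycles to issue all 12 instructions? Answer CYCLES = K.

CYCLES = 7

c0: i0&i1 sub+sub  dual
c1: i2&i3 xor+sll  dual
c2: i4 add  RAW r2
c3: i5&i6 mul+add  dual
c4: i7&i8 xor+and  dual
c5: i9 ld  no-port MEM/MEM
c6: i10&i11 st+or  dual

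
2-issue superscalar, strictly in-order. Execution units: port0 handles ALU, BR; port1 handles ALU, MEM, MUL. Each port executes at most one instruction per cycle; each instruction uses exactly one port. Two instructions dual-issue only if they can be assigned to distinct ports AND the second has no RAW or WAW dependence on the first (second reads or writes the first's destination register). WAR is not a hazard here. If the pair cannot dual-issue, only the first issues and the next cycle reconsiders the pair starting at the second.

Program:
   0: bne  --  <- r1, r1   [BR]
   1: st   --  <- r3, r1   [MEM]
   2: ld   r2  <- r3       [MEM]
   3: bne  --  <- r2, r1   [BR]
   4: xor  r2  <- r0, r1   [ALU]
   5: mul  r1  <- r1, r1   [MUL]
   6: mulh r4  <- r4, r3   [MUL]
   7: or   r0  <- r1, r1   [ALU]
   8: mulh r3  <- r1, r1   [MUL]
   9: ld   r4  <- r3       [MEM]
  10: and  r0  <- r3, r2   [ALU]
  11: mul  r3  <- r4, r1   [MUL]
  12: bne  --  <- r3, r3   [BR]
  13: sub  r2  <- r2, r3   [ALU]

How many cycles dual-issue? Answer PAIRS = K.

PAIRS = 5

t=0 i0/i1:bne;st ; pair
t=1 i2:ld ; RAW r2
t=2 i3/i4:bne;xor ; pair
t=3 i5:mul ; no-port MUL/MUL
t=4 i6/i7:mulh;or ; pair
t=5 i8:mulh ; no-port MUL/MEM
t=6 i9/i10:ld;and ; pair
t=7 i11:mul ; RAW r3
t=8 i12/i13:bne;sub ; pair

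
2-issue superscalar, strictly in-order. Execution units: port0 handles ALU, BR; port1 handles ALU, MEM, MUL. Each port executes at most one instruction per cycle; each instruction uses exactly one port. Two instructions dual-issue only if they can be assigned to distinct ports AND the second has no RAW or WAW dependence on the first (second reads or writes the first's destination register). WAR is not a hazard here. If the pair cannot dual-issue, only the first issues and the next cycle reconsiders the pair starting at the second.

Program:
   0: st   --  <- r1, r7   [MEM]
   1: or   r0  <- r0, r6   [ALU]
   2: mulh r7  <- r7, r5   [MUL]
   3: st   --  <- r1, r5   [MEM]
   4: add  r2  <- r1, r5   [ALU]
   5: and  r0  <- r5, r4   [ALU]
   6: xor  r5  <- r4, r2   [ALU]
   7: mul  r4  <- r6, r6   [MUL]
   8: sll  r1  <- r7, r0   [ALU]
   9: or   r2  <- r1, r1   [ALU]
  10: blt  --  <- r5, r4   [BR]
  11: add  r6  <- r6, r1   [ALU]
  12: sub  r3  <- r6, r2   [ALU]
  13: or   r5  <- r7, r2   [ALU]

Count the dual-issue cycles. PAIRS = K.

0. st or @i0+i1  | 2-wide
1. mulh @i2  | no-port MUL/MEM
2. st add @i3+i4  | 2-wide
3. and xor @i5+i6  | 2-wide
4. mul sll @i7+i8  | 2-wide
5. or blt @i9+i10  | 2-wide
6. add @i11  | RAW r6
7. sub or @i12+i13  | 2-wide

PAIRS = 6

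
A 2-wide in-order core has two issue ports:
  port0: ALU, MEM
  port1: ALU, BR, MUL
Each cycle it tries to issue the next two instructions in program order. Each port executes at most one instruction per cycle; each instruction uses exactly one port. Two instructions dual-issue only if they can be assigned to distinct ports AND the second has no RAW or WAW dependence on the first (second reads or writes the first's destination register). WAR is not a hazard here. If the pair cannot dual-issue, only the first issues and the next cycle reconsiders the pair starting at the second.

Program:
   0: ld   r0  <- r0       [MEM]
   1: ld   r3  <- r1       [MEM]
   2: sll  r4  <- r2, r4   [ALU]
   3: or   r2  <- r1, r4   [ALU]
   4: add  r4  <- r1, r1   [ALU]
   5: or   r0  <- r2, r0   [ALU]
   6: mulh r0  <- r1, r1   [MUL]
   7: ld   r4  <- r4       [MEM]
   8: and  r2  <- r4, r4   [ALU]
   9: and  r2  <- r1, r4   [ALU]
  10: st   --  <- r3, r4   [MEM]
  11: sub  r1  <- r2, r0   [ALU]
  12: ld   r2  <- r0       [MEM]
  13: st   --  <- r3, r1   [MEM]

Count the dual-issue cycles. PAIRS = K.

PAIRS = 5

[0] i0  ld.MEM  -- no-port MEM/MEM
[1] i1/i2  ld.MEM/sll.ALU  -- 2-wide
[2] i3/i4  or.ALU/add.ALU  -- 2-wide
[3] i5  or.ALU  -- WAW r0
[4] i6/i7  mulh.MUL/ld.MEM  -- 2-wide
[5] i8  and.ALU  -- WAW r2
[6] i9/i10  and.ALU/st.MEM  -- 2-wide
[7] i11/i12  sub.ALU/ld.MEM  -- 2-wide
[8] i13  st.MEM  -- tail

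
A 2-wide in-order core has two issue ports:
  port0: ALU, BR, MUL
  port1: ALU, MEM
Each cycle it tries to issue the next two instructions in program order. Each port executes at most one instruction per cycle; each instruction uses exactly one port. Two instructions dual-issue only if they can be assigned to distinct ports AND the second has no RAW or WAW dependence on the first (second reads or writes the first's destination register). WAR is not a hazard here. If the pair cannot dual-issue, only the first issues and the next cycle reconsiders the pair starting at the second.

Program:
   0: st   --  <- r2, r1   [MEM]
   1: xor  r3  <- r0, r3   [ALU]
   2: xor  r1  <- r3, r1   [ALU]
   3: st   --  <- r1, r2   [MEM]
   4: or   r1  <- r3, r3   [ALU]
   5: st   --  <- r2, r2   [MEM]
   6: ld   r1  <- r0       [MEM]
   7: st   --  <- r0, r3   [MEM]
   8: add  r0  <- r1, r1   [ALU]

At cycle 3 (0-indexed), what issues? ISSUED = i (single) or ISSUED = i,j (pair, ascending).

ISSUED = 5

0. st;xor @i0&i1  | 2-wide
1. xor @i2  | RAW r1
2. st;or @i3&i4  | 2-wide
3. st @i5  | no-port MEM/MEM
4. ld @i6  | no-port MEM/MEM
5. st;add @i7&i8  | 2-wide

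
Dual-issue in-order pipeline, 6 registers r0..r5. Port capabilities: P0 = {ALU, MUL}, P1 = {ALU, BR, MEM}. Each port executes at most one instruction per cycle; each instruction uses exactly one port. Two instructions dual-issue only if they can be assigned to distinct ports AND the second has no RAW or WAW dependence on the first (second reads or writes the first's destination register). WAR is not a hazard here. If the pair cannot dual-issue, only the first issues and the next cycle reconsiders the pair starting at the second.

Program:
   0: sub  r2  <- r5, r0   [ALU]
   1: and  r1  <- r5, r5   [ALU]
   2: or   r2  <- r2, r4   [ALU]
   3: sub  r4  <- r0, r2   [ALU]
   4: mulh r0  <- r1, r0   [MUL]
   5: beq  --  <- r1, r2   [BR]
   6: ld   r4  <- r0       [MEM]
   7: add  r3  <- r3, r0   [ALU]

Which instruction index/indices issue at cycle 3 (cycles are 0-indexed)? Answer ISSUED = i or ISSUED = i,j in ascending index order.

c0: i0&i1 sub.ALU+and.ALU  pair
c1: i2 or.ALU  RAW r2
c2: i3&i4 sub.ALU+mulh.MUL  pair
c3: i5 beq.BR  no-port BR/MEM
c4: i6&i7 ld.MEM+add.ALU  pair

ISSUED = 5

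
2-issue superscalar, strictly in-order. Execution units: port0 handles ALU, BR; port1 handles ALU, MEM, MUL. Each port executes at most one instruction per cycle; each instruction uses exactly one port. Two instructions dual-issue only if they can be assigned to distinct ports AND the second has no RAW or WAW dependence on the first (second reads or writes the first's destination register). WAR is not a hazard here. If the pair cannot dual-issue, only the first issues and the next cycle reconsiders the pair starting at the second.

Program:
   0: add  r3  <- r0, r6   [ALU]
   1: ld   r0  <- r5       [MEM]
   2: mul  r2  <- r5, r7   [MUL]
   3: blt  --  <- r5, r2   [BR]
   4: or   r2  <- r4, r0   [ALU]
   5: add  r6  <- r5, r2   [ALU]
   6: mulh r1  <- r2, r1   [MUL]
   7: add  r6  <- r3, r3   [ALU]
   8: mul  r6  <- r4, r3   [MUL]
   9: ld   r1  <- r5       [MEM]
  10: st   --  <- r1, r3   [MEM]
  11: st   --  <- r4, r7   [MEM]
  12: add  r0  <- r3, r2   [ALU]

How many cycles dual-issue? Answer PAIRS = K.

[0] i0,i1  add/ld  -- 2-wide
[1] i2  mul  -- RAW r2
[2] i3,i4  blt/or  -- 2-wide
[3] i5,i6  add/mulh  -- 2-wide
[4] i7  add  -- WAW r6
[5] i8  mul  -- no-port MUL/MEM
[6] i9  ld  -- no-port MEM/MEM
[7] i10  st  -- no-port MEM/MEM
[8] i11,i12  st/add  -- 2-wide

PAIRS = 4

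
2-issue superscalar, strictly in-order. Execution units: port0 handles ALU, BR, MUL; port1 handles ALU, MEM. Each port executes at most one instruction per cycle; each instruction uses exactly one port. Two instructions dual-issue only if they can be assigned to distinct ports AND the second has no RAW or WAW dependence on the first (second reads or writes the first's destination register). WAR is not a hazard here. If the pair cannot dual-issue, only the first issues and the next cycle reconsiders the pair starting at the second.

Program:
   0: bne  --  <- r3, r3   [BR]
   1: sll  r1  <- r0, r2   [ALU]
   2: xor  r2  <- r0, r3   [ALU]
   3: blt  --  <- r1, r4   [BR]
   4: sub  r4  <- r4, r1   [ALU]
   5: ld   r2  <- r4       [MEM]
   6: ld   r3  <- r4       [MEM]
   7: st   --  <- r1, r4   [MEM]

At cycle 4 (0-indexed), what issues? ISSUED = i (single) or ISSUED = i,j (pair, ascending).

ISSUED = 6

c0: i0,i1 bne.BR;sll.ALU  2-wide
c1: i2,i3 xor.ALU;blt.BR  2-wide
c2: i4 sub.ALU  RAW r4
c3: i5 ld.MEM  no-port MEM/MEM
c4: i6 ld.MEM  no-port MEM/MEM
c5: i7 st.MEM  tail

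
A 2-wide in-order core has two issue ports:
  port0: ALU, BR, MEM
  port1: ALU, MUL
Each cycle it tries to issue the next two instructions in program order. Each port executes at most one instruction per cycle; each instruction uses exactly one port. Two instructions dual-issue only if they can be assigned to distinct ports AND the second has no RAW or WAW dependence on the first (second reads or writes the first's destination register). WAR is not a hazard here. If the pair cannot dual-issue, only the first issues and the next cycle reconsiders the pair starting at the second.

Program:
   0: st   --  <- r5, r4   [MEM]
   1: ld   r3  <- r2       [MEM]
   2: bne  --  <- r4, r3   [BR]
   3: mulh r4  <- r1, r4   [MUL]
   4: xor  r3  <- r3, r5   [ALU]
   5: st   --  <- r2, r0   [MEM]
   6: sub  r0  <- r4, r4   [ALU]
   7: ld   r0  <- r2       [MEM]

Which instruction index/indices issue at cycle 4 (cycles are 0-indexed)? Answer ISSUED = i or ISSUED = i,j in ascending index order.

c0: i0 st  no-port MEM/MEM
c1: i1 ld  no-port MEM/BR
c2: i2,i3 bne+mulh  2-wide
c3: i4,i5 xor+st  2-wide
c4: i6 sub  WAW r0
c5: i7 ld  tail

ISSUED = 6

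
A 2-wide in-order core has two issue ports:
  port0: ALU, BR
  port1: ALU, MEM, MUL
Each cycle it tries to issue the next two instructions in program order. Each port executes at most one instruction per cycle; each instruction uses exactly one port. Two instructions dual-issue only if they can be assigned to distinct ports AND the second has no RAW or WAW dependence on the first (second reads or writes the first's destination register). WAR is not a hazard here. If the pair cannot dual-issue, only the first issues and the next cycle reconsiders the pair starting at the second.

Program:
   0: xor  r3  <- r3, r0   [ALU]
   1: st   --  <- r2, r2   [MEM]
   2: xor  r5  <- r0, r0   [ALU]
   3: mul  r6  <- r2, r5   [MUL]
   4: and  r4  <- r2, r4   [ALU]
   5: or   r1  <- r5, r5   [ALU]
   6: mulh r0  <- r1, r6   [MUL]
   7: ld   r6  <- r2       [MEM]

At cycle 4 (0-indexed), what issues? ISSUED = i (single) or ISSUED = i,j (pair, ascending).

ISSUED = 6

[0] i0/i1  xor/st  -- dual
[1] i2  xor  -- RAW r5
[2] i3/i4  mul/and  -- dual
[3] i5  or  -- RAW r1
[4] i6  mulh  -- no-port MUL/MEM
[5] i7  ld  -- tail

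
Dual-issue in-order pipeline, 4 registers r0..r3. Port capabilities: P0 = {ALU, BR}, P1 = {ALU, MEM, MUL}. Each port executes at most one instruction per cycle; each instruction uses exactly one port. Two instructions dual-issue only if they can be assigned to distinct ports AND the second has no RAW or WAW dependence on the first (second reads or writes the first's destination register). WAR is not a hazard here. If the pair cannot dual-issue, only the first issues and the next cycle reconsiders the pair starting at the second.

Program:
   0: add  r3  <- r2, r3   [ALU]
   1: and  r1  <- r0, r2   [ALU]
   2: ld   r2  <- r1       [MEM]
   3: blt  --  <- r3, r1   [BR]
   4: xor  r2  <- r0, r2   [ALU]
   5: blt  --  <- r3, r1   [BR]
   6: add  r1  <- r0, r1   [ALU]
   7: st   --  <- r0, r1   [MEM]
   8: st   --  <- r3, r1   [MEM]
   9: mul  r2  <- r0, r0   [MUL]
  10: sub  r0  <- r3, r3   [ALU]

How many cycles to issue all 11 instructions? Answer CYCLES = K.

0. add.ALU+and.ALU @i0+i1  | dual
1. ld.MEM+blt.BR @i2+i3  | dual
2. xor.ALU+blt.BR @i4+i5  | dual
3. add.ALU @i6  | RAW r1
4. st.MEM @i7  | no-port MEM/MEM
5. st.MEM @i8  | no-port MEM/MUL
6. mul.MUL+sub.ALU @i9+i10  | dual

CYCLES = 7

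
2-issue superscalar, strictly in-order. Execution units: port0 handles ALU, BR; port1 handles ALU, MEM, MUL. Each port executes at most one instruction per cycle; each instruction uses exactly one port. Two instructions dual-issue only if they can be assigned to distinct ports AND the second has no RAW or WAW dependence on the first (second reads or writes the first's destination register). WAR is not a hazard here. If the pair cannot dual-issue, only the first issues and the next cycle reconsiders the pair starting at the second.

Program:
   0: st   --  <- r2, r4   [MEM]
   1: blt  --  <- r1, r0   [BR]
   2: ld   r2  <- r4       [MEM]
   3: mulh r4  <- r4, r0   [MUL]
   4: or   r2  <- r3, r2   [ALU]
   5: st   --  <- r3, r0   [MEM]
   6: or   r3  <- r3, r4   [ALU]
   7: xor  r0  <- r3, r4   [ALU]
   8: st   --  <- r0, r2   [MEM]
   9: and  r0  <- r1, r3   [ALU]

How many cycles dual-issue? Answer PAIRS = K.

PAIRS = 4

  cy0 -> i0+i1 (st.MEM+blt.BR) dual
  cy1 -> i2 (ld.MEM) no-port MEM/MUL
  cy2 -> i3+i4 (mulh.MUL+or.ALU) dual
  cy3 -> i5+i6 (st.MEM+or.ALU) dual
  cy4 -> i7 (xor.ALU) RAW r0
  cy5 -> i8+i9 (st.MEM+and.ALU) dual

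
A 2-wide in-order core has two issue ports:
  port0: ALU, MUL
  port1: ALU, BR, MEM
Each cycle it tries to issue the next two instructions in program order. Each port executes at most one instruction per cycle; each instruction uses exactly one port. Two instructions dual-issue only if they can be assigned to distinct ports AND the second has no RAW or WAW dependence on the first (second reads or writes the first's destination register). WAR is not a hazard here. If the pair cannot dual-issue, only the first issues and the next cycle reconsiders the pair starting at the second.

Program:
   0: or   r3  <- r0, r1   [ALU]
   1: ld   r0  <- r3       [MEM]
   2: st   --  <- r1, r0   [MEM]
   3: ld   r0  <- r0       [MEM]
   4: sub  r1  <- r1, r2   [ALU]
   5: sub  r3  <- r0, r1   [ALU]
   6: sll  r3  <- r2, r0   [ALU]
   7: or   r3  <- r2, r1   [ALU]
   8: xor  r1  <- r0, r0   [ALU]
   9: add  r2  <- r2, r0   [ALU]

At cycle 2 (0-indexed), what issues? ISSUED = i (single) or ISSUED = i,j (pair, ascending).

ISSUED = 2

c0: i0 or.ALU  RAW r3
c1: i1 ld.MEM  no-port MEM/MEM
c2: i2 st.MEM  no-port MEM/MEM
c3: i3,i4 ld.MEM sub.ALU  2-wide
c4: i5 sub.ALU  WAW r3
c5: i6 sll.ALU  WAW r3
c6: i7,i8 or.ALU xor.ALU  2-wide
c7: i9 add.ALU  tail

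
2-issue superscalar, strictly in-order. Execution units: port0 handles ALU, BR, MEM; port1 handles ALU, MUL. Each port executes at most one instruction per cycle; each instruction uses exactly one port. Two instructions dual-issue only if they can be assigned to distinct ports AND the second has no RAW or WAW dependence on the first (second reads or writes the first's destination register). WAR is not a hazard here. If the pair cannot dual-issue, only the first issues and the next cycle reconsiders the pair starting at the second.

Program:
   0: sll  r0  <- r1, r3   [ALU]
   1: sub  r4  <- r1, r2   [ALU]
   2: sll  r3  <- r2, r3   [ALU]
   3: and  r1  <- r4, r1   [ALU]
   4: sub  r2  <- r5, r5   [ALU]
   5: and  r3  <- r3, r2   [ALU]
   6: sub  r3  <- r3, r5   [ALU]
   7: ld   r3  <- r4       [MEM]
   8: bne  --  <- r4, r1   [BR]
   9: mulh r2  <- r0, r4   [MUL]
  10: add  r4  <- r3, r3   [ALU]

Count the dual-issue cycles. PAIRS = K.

0. sll sub @i0/i1  | 2-wide
1. sll and @i2/i3  | 2-wide
2. sub @i4  | RAW r2
3. and @i5  | RAW+WAW r3
4. sub @i6  | WAW r3
5. ld @i7  | no-port MEM/BR
6. bne mulh @i8/i9  | 2-wide
7. add @i10  | tail

PAIRS = 3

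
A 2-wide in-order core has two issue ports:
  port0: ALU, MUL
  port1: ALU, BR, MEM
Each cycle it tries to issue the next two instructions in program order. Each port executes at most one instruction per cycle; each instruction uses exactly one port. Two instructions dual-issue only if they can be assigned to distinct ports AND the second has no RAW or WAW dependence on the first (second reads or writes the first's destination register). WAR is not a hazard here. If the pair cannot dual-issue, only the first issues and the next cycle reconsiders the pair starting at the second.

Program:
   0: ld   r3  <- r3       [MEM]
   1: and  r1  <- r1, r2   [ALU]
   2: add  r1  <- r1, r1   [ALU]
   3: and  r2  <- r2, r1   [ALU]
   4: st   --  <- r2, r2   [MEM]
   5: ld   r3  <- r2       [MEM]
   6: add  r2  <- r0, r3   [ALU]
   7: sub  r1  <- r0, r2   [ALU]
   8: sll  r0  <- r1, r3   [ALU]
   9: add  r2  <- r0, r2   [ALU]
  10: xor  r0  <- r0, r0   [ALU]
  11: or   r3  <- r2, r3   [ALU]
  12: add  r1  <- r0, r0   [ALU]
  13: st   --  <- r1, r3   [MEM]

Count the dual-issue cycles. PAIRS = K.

PAIRS = 3

t=0 i0&i1:ld.MEM;and.ALU ; 2-wide
t=1 i2:add.ALU ; RAW r1
t=2 i3:and.ALU ; RAW r2
t=3 i4:st.MEM ; no-port MEM/MEM
t=4 i5:ld.MEM ; RAW r3
t=5 i6:add.ALU ; RAW r2
t=6 i7:sub.ALU ; RAW r1
t=7 i8:sll.ALU ; RAW r0
t=8 i9&i10:add.ALU;xor.ALU ; 2-wide
t=9 i11&i12:or.ALU;add.ALU ; 2-wide
t=10 i13:st.MEM ; tail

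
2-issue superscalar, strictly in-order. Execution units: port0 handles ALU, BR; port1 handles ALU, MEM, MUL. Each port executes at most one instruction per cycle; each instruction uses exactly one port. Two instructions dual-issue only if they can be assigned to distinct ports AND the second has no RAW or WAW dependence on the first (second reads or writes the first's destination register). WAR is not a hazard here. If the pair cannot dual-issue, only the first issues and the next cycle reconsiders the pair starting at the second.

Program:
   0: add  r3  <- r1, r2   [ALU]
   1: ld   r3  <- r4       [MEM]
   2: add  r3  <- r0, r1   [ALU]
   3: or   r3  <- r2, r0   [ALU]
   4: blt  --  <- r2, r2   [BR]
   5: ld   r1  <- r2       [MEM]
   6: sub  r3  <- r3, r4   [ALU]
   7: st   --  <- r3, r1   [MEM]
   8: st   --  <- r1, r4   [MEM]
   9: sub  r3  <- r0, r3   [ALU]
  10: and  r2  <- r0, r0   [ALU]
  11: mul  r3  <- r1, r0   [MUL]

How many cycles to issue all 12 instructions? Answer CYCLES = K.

CYCLES = 8

[0] i0  add.ALU  -- WAW r3
[1] i1  ld.MEM  -- WAW r3
[2] i2  add.ALU  -- WAW r3
[3] i3+i4  or.ALU;blt.BR  -- dual
[4] i5+i6  ld.MEM;sub.ALU  -- dual
[5] i7  st.MEM  -- no-port MEM/MEM
[6] i8+i9  st.MEM;sub.ALU  -- dual
[7] i10+i11  and.ALU;mul.MUL  -- dual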